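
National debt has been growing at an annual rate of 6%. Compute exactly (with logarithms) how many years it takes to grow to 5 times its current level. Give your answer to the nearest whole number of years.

28 years

t = ln(5) / ln(1 + 0.06) = 1.6094 / 0.058269 ≈ 27.62.
≈ 28 years.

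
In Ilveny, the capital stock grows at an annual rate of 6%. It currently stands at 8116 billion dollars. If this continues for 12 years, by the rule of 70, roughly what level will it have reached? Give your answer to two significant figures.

Doubling time ≈ 70/6 = 11.67 years.
12 years is 12/11.67 ≈ 1.03 doublings, a factor of 2^1.03 ≈ 2.04.
8116 × 2.04 ≈ 17000 billion dollars.

approximately 17000 billion dollars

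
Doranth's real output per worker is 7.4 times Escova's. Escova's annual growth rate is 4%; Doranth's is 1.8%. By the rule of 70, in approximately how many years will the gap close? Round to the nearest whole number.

roughly 92 years

Escova gains on Doranth at 4% − 1.8% = 2.2 points a year.
At that relative rate the gap halves every 70/2.2 ≈ 31.82 years.
A 7.4 times gap takes log₂(7.4) ≈ 2.89 halvings to close: 2.89 × 31.82 ≈ 92 years.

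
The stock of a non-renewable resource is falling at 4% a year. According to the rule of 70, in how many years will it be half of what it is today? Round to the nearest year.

The rule works in reverse for decay: 70/4 ≈ 17.50 years to halve.

approximately 18 years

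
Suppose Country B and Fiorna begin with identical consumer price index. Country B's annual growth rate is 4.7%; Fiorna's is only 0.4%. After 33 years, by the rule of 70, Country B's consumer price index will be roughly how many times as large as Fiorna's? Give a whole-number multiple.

approximately 4 times

Rate gap = 4.7% − 0.4% = 4.3 points.
The ratio doubles every 70/4.3 ≈ 16.28 years.
33/16.28 ≈ 2.03 doublings → ratio ≈ 2^2.03 ≈ 4.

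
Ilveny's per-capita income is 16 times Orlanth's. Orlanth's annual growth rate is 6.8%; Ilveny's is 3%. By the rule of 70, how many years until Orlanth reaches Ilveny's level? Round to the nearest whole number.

roughly 74 years

What matters is the difference: 3.8 pp.
Rule of 70 on the gap: the ratio halves every 70/3.8 ≈ 18.42 years.
A 16 times gap closes after 4 halvings: 4 × 18.42 ≈ 74 years.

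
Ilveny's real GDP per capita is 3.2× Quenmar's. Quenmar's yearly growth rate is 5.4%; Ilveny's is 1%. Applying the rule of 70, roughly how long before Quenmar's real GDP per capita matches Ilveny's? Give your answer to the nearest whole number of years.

around 27 years

What matters is the difference: 4.4 pp.
Rule of 70 on the gap: the ratio halves every 70/4.4 ≈ 15.91 years.
A 3.2× gap takes log₂(3.2) ≈ 1.68 halvings to close: 1.68 × 15.91 ≈ 27 years.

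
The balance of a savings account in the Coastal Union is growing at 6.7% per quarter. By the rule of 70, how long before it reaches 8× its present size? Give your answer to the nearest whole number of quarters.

around 31 quarters

Doubling time ≈ 70/6.7 = 10.45 quarters.
8× is 3 doublings, so 3 × 10.45 ≈ 31 quarters.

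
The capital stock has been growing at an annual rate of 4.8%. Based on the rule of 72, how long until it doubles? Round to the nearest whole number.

approximately 15 years

At 4.8%, doubling takes about 72/4.8 = 15.00 years.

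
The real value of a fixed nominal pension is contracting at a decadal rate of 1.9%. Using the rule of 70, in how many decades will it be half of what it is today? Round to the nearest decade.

≈ 37 decades

Falling at 1.9%, it halves about every 70/1.9 = 36.84 decades.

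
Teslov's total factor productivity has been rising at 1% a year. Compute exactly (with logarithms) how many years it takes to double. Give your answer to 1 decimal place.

t = ln(2) / ln(1 + 0.01) = 0.6931 / 0.009950 ≈ 69.66.

69.7 years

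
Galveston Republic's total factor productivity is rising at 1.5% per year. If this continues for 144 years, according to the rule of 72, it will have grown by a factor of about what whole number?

72/1.5 ≈ 48.00 years per doubling.
144 years fits 3 doublings: 2^3 = 8.

about 8 times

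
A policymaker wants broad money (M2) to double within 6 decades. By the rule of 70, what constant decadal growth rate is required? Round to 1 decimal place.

approximately 11.7%

70 / 6 ≈ 11.67, so about 11.7% per decade.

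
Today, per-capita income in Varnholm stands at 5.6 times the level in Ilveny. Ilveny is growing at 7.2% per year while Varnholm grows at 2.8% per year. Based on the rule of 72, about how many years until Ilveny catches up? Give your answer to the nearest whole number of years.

What matters is the difference: 4.4 pp.
Rule of 72 on the gap: the ratio halves every 72/4.4 ≈ 16.36 years.
A 5.6 times gap takes log₂(5.6) ≈ 2.49 halvings to close: 2.49 × 16.36 ≈ 41 years.

approximately 41 years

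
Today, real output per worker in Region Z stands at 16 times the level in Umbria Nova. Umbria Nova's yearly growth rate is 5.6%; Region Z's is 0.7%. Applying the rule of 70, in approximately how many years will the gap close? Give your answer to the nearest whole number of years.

around 57 years

Umbria Nova gains on Region Z at 5.6% − 0.7% = 4.9 points a year.
At that relative rate the gap halves every 70/4.9 ≈ 14.29 years.
A 16 times gap closes after 4 halvings: 4 × 14.29 ≈ 57 years.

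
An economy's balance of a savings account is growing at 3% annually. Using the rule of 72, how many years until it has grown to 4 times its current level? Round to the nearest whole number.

One doubling takes 72/3 = 24.00 years.
4× is 2 doublings, so 2 × 24.00 ≈ 48 years.

around 48 years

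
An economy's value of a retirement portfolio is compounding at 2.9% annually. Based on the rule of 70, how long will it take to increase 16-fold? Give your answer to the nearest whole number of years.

around 97 years

One doubling takes 70/2.9 = 24.14 years.
16× is 4 doublings, so 4 × 24.14 ≈ 97 years.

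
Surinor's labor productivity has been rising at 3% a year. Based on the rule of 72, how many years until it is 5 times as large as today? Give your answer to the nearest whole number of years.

roughly 56 years

At 3% it doubles every 72/3 ≈ 24.00 years.
Reaching 5× takes log₂(5) ≈ 2.32 doublings.
2.32 × 24.00 ≈ 56 years.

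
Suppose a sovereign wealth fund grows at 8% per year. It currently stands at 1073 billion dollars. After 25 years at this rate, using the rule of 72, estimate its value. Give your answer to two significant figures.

roughly 7400 billion dollars

Doubling time ≈ 72/8 = 9.00 years.
25 years is 25/9.00 ≈ 2.78 doublings, a factor of 2^2.78 ≈ 6.87.
1073 × 6.87 ≈ 7400 billion dollars.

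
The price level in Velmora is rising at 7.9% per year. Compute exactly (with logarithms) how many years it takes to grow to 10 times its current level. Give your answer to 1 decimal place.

t = ln(10) / ln(1 + 0.079) = 2.3026 / 0.076035 ≈ 30.28.

30.3 years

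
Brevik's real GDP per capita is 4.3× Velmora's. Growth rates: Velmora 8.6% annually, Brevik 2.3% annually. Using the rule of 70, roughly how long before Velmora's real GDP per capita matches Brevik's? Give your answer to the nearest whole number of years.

Velmora gains on Brevik at 8.6% − 2.3% = 6.3 points a year.
At that relative rate the gap halves every 70/6.3 ≈ 11.11 years.
A 4.3× gap takes log₂(4.3) ≈ 2.10 halvings to close: 2.10 × 11.11 ≈ 23 years.

23 years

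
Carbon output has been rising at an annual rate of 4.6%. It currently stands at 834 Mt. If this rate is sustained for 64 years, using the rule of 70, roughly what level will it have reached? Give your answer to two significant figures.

≈ 15000 Mt

Doubling time ≈ 70/4.6 = 15.22 years.
64 years is 64/15.22 ≈ 4.20 doublings, a factor of 2^4.20 ≈ 18.38.
834 × 18.38 ≈ 15000 Mt.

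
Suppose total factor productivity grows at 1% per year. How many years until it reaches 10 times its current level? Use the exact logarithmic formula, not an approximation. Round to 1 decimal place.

t = ln(10) / ln(1 + 0.01) = 2.3026 / 0.009950 ≈ 231.42.

231.4 years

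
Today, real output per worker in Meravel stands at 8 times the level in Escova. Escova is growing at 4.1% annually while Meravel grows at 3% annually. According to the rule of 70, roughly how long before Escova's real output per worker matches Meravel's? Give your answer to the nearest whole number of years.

What matters is the difference: 1.1 pp.
Rule of 70 on the gap: the ratio halves every 70/1.1 ≈ 63.64 years.
An 8 times gap closes after 3 halvings: 3 × 63.64 ≈ 191 years.

roughly 191 years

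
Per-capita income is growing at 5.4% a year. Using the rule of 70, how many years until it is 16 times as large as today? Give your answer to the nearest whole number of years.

Doubling time ≈ 70/5.4 = 12.96 years.
Getting to 16× needs 4 doublings: 4 × 12.96 ≈ 52 years.

roughly 52 years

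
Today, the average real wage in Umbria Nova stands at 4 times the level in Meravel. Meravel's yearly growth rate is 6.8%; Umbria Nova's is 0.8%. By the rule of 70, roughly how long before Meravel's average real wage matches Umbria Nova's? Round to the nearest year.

around 23 years

The growth-rate gap is 6.8% − 0.8% = 6 percentage points.
So the ratio between them halves every 70/6 ≈ 11.67 years.
A 4 times gap closes after 2 halvings: 2 × 11.67 ≈ 23 years.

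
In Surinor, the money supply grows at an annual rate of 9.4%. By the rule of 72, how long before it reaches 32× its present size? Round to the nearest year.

At 9.4% it doubles every 72/9.4 ≈ 7.66 years.
32× is 5 doublings, so 5 × 7.66 ≈ 38 years.

approximately 38 years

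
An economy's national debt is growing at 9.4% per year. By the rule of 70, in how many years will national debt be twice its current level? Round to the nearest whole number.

70/9.4 ≈ 7.45, so it doubles roughly every 7 years.

7 years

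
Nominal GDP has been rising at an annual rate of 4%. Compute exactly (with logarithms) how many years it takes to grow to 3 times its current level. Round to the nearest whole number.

28 years

t = ln(3) / ln(1 + 0.04) = 1.0986 / 0.039221 ≈ 28.01.
≈ 28 years.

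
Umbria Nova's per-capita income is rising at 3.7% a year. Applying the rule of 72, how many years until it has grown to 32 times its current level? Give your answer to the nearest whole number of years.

At 3.7% it doubles every 72/3.7 ≈ 19.46 years.
32 = 2^5, so 5 doublings → 97 years.

around 97 years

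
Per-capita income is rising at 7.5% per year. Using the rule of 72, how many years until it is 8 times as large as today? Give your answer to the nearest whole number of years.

around 29 years

At 7.5% it doubles every 72/7.5 ≈ 9.60 years.
8 = 2^3, so 3 doublings → 29 years.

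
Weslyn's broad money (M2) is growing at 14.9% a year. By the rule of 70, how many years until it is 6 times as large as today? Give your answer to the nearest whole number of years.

roughly 12 years

At 14.9% it doubles every 70/14.9 ≈ 4.70 years.
Reaching 6× takes log₂(6) ≈ 2.58 doublings.
2.58 × 4.70 ≈ 12 years.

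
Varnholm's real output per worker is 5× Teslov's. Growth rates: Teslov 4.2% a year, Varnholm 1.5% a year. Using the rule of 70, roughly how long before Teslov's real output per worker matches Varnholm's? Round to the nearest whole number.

Teslov gains on Varnholm at 4.2% − 1.5% = 2.7 points a year.
At that relative rate the gap halves every 70/2.7 ≈ 25.93 years.
A 5× gap takes log₂(5) ≈ 2.32 halvings to close: 2.32 × 25.93 ≈ 60 years.

roughly 60 years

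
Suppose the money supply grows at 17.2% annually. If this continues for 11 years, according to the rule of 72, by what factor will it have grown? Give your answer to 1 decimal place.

Doubling time ≈ 72/17.2 = 4.19 years.
11 years / 4.19 ≈ 2.63 doublings → factor 2^2.63 ≈ 6.2.

approximately 6.2 times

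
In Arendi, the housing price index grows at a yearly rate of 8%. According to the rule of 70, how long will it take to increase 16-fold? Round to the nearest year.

One doubling takes 70/8 = 8.75 years.
Getting to 16× needs 4 doublings: 4 × 8.75 ≈ 35 years.

around 35 years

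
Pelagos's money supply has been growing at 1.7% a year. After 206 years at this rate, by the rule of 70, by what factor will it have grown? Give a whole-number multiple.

32 times

At 1.7% one doubling takes ≈ 41.18 years; 206 years is 5 of them, so ×32.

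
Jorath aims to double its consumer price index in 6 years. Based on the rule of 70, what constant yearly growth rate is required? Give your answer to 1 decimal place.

70 / 6 ≈ 11.67, so about 11.7% per year.

around 11.7%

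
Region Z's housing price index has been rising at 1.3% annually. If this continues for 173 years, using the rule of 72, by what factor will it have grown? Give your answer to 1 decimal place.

≈ 8.7 times

Doubling time ≈ 72/1.3 = 55.38 years.
173 years / 55.38 ≈ 3.12 doublings → factor 2^3.12 ≈ 8.7.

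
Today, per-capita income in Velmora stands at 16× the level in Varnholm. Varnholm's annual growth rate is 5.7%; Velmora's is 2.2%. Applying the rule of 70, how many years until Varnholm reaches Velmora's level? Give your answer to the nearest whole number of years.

The growth-rate gap is 5.7% − 2.2% = 3.5 percentage points.
So the ratio between them halves every 70/3.5 ≈ 20.00 years.
A 16× gap closes after 4 halvings: 4 × 20.00 ≈ 80 years.

around 80 years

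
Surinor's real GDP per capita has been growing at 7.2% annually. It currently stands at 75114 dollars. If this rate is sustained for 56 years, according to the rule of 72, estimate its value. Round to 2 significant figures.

Doubling time ≈ 72/7.2 = 10.00 years.
56 years is 56/10.00 ≈ 5.60 doublings, a factor of 2^5.60 ≈ 48.50.
75114 × 48.50 ≈ 3600000 dollars.

roughly 3600000 dollars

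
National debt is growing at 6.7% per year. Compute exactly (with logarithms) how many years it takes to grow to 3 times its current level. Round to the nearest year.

17 years

t = ln(3) / ln(1 + 0.067) = 1.0986 / 0.064851 ≈ 16.94.
≈ 17 years.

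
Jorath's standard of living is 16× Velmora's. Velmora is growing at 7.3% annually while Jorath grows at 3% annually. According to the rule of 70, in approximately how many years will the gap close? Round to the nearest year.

roughly 65 years

The growth-rate gap is 7.3% − 3% = 4.3 percentage points.
So the ratio between them halves every 70/4.3 ≈ 16.28 years.
A 16× gap closes after 4 halvings: 4 × 16.28 ≈ 65 years.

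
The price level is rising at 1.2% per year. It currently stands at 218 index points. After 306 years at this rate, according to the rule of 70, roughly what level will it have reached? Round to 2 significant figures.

about 8300 index points

Doubling time ≈ 70/1.2 = 58.33 years.
306 years is 306/58.33 ≈ 5.25 doublings, a factor of 2^5.25 ≈ 38.05.
218 × 38.05 ≈ 8300 index points.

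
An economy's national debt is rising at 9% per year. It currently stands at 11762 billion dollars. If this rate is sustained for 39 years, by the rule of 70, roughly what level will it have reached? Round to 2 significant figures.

roughly 380000 billion dollars

Doubling time ≈ 70/9 = 7.78 years.
39 years is 39/7.78 ≈ 5.01 doublings, a factor of 2^5.01 ≈ 32.22.
11762 × 32.22 ≈ 380000 billion dollars.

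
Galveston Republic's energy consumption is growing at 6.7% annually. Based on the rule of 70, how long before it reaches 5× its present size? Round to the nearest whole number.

≈ 24 years

One doubling takes 70/6.7 = 10.45 years.
5× is log₂ 5 ≈ 2.32 doublings, so ≈ 2.32 × 10.45 = 24 years.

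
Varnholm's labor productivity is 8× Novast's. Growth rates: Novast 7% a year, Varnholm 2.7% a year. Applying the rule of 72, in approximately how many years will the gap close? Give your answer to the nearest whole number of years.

around 50 years

What matters is the difference: 4.3 pp.
Rule of 72 on the gap: the ratio halves every 72/4.3 ≈ 16.74 years.
An 8× gap closes after 3 halvings: 3 × 16.74 ≈ 50 years.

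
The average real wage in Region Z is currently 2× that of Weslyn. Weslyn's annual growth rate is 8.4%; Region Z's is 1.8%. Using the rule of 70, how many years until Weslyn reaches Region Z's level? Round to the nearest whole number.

Weslyn gains on Region Z at 8.4% − 1.8% = 6.6 points a year.
At that relative rate the gap halves every 70/6.6 ≈ 10.61 years.
A 2× gap closes after 1 halving: 1 × 10.61 ≈ 11 years.

around 11 years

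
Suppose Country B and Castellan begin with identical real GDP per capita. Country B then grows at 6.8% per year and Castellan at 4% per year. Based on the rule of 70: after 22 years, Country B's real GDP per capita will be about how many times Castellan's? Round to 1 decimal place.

approximately 1.8 times

Only the 2.8-point difference matters.
70/2.8 ≈ 25.00 years per doubling of the ratio; 22 years gives 0.88 doublings, so ≈ 1.8×.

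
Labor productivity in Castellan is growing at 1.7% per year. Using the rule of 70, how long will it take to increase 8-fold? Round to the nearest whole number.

At 1.7% it doubles every 70/1.7 ≈ 41.18 years.
8× is 3 doublings, so 3 × 41.18 ≈ 124 years.

≈ 124 years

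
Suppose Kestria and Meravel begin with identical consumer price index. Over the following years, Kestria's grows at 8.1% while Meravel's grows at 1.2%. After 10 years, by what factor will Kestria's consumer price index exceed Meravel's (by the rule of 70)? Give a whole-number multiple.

Only the 6.9-point difference matters.
70/6.9 ≈ 10.14 years per doubling of the ratio; 10 years gives 0.99 doublings, so ≈ 2×.

≈ 2 times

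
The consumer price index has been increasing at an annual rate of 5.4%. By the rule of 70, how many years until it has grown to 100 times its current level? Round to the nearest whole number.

Doubling time ≈ 70/5.4 = 12.96 years.
100× is log₂ 100 ≈ 6.64 doublings, so ≈ 6.64 × 12.96 = 86 years.

about 86 years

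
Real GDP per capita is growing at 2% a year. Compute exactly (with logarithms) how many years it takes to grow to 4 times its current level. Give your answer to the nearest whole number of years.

70 years

t = ln(4) / ln(1 + 0.02) = 1.3863 / 0.019803 ≈ 70.00.
≈ 70 years.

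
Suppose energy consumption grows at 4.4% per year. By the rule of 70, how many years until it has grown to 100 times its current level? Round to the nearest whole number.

106 years

At 4.4% it doubles every 70/4.4 ≈ 15.91 years.
Reaching 100× takes log₂(100) ≈ 6.64 doublings.
6.64 × 15.91 ≈ 106 years.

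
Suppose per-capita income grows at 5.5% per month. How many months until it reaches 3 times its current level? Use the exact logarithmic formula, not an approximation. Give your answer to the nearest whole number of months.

t = ln(3) / ln(1 + 0.055) = 1.0986 / 0.053541 ≈ 20.52.
≈ 21 months.

21 months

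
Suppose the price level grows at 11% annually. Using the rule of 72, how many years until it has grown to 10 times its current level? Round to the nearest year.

≈ 22 years

One doubling takes 72/11 = 6.55 years.
Reaching 10× takes log₂(10) ≈ 3.32 doublings.
3.32 × 6.55 ≈ 22 years.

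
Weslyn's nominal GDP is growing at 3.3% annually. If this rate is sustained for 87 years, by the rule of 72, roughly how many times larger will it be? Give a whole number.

about 16 times

Doubling time ≈ 72/3.3 = 21.82 years.
87/21.82 ≈ 4 doublings, so about 2^4 = 16×.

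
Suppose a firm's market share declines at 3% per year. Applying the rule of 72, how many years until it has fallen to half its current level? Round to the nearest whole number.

≈ 24 years

Halving time ≈ 72 / 3 = 24.00 → 24 years.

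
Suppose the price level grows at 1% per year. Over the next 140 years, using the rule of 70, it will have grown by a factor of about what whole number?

≈ 4 times

At 1% one doubling takes ≈ 70.00 years; 140 years is 2 of them, so ×4.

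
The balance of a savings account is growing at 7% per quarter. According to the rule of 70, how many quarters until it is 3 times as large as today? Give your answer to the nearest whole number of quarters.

One doubling takes 70/7 = 10.00 quarters.
Reaching 3× takes log₂(3) ≈ 1.58 doublings.
1.58 × 10.00 ≈ 16 quarters.

16 quarters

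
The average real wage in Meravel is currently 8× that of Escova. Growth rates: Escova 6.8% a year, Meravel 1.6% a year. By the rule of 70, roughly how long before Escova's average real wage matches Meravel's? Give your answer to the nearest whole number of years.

40 years

What matters is the difference: 5.2 pp.
Rule of 70 on the gap: the ratio halves every 70/5.2 ≈ 13.46 years.
An 8× gap closes after 3 halvings: 3 × 13.46 ≈ 40 years.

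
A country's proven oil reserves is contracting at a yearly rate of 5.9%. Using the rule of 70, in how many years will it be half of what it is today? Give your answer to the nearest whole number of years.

about 12 years

Falling at 5.9%, it halves about every 70/5.9 = 11.86 years.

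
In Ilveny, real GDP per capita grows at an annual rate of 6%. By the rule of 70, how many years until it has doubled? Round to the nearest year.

At 6%, doubling takes about 70/6 = 11.67 years.

≈ 12 years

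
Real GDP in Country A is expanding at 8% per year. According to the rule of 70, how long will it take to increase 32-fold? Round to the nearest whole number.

≈ 44 years

At 8% it doubles every 70/8 ≈ 8.75 years.
32 = 2^5, so 5 doublings → 44 years.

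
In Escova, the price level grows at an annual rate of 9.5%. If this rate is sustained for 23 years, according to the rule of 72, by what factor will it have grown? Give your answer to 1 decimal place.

Doubling time ≈ 72/9.5 = 7.58 years.
23 years / 7.58 ≈ 3.03 doublings → factor 2^3.03 ≈ 8.2.

about 8.2 times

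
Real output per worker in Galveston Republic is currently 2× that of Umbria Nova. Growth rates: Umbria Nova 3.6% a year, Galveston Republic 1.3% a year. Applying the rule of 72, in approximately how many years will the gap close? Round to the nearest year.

What matters is the difference: 2.3 pp.
Rule of 72 on the gap: the ratio halves every 72/2.3 ≈ 31.30 years.
A 2× gap closes after 1 halving: 1 × 31.30 ≈ 31 years.

approximately 31 years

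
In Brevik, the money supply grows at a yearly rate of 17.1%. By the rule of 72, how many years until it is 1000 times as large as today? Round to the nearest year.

Doubling time ≈ 72/17.1 = 4.21 years.
1000× is log₂ 1000 ≈ 9.97 doublings, so ≈ 9.97 × 4.21 = 42 years.

approximately 42 years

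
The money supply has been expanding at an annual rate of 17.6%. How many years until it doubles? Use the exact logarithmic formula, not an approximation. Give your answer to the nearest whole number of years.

t = ln(2) / ln(1 + 0.176) = 0.6931 / 0.162119 ≈ 4.28.
≈ 4 years.

4 years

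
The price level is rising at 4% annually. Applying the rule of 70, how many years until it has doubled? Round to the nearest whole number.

70/4 ≈ 17.50, so it doubles roughly every 18 years.

≈ 18 years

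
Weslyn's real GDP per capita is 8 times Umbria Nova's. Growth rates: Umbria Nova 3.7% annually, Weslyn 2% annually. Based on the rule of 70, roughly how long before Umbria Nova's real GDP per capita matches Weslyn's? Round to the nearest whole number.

124 years

Umbria Nova gains on Weslyn at 3.7% − 2% = 1.7 points a year.
At that relative rate the gap halves every 70/1.7 ≈ 41.18 years.
An 8 times gap closes after 3 halvings: 3 × 41.18 ≈ 124 years.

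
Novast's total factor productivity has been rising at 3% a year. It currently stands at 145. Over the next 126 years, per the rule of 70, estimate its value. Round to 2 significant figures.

roughly 6100

It doubles every 70/3 ≈ 23.33 years, so 126 years is 5.40 doublings.
2^5.40 ≈ 42.22; 145 × 42.22 ≈ 6100.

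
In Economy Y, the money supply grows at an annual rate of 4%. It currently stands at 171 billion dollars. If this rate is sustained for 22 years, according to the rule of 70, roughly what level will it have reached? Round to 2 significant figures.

roughly 410 billion dollars

It doubles every 70/4 ≈ 17.50 years, so 22 years is 1.26 doublings.
2^1.26 ≈ 2.39; 171 × 2.39 ≈ 410 billion dollars.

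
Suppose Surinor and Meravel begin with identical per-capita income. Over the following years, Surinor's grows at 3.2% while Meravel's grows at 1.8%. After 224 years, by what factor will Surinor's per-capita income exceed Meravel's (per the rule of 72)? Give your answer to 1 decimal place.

Surinor pulls ahead at 1.4 pp per year, so the ratio doubles every 72/1.4 ≈ 51.43 years.
In 224 years that's 4.36 doublings: 2^4.36 ≈ 20.5.

20.5 times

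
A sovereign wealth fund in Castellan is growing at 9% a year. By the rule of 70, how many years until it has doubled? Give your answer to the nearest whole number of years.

≈ 8 years

70/9 ≈ 7.78, so it doubles roughly every 8 years.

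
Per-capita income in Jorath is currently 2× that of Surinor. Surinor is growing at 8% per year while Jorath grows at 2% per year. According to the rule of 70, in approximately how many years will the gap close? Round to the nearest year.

around 12 years

Surinor gains on Jorath at 8% − 2% = 6 points a year.
At that relative rate the gap halves every 70/6 ≈ 11.67 years.
A 2× gap closes after 1 halving: 1 × 11.67 ≈ 12 years.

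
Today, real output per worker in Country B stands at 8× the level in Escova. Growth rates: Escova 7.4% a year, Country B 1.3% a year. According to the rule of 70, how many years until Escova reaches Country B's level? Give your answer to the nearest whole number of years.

What matters is the difference: 6.1 pp.
Rule of 70 on the gap: the ratio halves every 70/6.1 ≈ 11.48 years.
An 8× gap closes after 3 halvings: 3 × 11.48 ≈ 34 years.

approximately 34 years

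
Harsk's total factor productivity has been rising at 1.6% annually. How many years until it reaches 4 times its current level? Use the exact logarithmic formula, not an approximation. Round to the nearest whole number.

87 years

t = ln(4) / ln(1 + 0.016) = 1.3863 / 0.015873 ≈ 87.34.
≈ 87 years.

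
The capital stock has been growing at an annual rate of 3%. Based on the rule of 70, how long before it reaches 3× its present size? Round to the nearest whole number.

approximately 37 years

Doubling time ≈ 70/3 = 23.33 years.
Reaching 3× takes log₂(3) ≈ 1.58 doublings.
1.58 × 23.33 ≈ 37 years.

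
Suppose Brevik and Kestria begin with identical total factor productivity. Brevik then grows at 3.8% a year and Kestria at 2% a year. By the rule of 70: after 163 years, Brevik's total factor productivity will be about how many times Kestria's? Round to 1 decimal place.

Only the 1.8-point difference matters.
70/1.8 ≈ 38.89 years per doubling of the ratio; 163 years gives 4.19 doublings, so ≈ 18.3×.

around 18.3 times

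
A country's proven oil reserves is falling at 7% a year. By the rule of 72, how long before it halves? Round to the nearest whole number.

Halving time ≈ 72 / 7 = 10.29 → 10 years.

about 10 years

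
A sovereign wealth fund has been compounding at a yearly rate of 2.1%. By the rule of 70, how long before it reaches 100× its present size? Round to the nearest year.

At 2.1% it doubles every 70/2.1 ≈ 33.33 years.
100× is log₂ 100 ≈ 6.64 doublings, so ≈ 6.64 × 33.33 = 221 years.

approximately 221 years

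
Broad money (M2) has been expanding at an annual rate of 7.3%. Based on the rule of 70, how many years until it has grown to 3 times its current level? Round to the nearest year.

One doubling takes 70/7.3 = 9.59 years.
Reaching 3× takes log₂(3) ≈ 1.58 doublings.
1.58 × 9.59 ≈ 15 years.

≈ 15 years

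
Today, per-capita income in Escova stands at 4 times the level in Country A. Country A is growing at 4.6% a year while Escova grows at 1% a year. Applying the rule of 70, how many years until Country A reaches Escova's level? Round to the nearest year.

The growth-rate gap is 4.6% − 1% = 3.6 percentage points.
So the ratio between them halves every 70/3.6 ≈ 19.44 years.
A 4 times gap closes after 2 halvings: 2 × 19.44 ≈ 39 years.

about 39 years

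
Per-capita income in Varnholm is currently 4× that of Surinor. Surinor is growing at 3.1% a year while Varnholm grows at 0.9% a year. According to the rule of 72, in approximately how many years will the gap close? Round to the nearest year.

65 years

What matters is the difference: 2.2 pp.
Rule of 72 on the gap: the ratio halves every 72/2.2 ≈ 32.73 years.
A 4× gap closes after 2 halvings: 2 × 32.73 ≈ 65 years.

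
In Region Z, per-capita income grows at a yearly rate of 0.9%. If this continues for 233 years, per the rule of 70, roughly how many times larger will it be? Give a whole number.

8 times

Doubling time ≈ 70/0.9 = 77.78 years.
233/77.78 ≈ 3 doublings, so about 2^3 = 8×.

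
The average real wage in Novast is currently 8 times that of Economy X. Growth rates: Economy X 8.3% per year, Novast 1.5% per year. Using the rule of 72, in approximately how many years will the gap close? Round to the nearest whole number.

What matters is the difference: 6.8 pp.
Rule of 72 on the gap: the ratio halves every 72/6.8 ≈ 10.59 years.
An 8 times gap closes after 3 halvings: 3 × 10.59 ≈ 32 years.

≈ 32 years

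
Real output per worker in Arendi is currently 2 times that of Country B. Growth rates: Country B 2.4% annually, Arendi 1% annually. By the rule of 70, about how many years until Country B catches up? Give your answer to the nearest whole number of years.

What matters is the difference: 1.4 pp.
Rule of 70 on the gap: the ratio halves every 70/1.4 ≈ 50.00 years.
A 2 times gap closes after 1 halving: 1 × 50.00 ≈ 50 years.

≈ 50 years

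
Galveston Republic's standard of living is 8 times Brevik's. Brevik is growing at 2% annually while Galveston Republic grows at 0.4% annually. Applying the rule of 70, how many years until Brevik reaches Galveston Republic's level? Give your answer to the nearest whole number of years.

approximately 131 years

What matters is the difference: 1.6 pp.
Rule of 70 on the gap: the ratio halves every 70/1.6 ≈ 43.75 years.
An 8 times gap closes after 3 halvings: 3 × 43.75 ≈ 131 years.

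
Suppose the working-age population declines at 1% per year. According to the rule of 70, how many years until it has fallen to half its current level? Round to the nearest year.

Halving time ≈ 70 / 1 = 70.00 → 70 years.

around 70 years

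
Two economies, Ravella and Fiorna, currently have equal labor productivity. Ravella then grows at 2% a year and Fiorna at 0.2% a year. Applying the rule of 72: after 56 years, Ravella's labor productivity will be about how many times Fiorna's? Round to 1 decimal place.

≈ 2.6 times

Ravella pulls ahead at 1.8 pp per year, so the ratio doubles every 72/1.8 ≈ 40.00 years.
In 56 years that's 1.40 doublings: 2^1.40 ≈ 2.6.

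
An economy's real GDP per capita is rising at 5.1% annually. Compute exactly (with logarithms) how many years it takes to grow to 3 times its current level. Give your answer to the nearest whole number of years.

22 years

t = ln(3) / ln(1 + 0.051) = 1.0986 / 0.049742 ≈ 22.09.
≈ 22 years.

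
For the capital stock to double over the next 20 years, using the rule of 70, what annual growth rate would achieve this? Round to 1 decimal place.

3.5%

70 / 20 ≈ 3.50, so about 3.5% a year.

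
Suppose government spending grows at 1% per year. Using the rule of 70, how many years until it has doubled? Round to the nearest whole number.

At 1%, doubling takes about 70/1 = 70.00 years.

70 years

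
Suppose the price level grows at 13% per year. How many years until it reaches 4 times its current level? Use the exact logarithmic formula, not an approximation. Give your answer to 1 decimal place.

t = ln(4) / ln(1 + 0.13) = 1.3863 / 0.122218 ≈ 11.34.

11.3 years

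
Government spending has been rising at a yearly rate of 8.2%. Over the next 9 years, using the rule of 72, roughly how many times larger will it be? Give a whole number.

≈ 2 times

72/8.2 ≈ 8.78 years per doubling.
9 years fits 1 doubling: 2^1 = 2.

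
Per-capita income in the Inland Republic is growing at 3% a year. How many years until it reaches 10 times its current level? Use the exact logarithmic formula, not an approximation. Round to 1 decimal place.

77.9 years

t = ln(10) / ln(1 + 0.03) = 2.3026 / 0.029559 ≈ 77.90.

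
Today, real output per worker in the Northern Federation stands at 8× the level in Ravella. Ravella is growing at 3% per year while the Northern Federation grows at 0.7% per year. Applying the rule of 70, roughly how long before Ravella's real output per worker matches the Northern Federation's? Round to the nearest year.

about 91 years

Ravella gains on the Northern Federation at 3% − 0.7% = 2.3 points a year.
At that relative rate the gap halves every 70/2.3 ≈ 30.43 years.
An 8× gap closes after 3 halvings: 3 × 30.43 ≈ 91 years.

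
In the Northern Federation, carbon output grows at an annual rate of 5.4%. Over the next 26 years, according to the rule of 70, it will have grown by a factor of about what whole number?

At 5.4% one doubling takes ≈ 12.96 years; 26 years is 2 of them, so ×4.

about 4 times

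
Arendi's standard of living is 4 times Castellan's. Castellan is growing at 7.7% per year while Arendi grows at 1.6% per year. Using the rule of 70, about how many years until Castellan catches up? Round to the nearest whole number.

≈ 23 years

Castellan gains on Arendi at 7.7% − 1.6% = 6.1 points a year.
At that relative rate the gap halves every 70/6.1 ≈ 11.48 years.
A 4 times gap closes after 2 halvings: 2 × 11.48 ≈ 23 years.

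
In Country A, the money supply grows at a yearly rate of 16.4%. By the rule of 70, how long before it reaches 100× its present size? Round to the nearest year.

One doubling takes 70/16.4 = 4.27 years.
100× is log₂ 100 ≈ 6.64 doublings, so ≈ 6.64 × 4.27 = 28 years.

approximately 28 years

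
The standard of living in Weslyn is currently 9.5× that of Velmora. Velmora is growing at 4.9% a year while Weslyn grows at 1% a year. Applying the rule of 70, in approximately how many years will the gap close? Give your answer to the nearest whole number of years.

The growth-rate gap is 4.9% − 1% = 3.9 percentage points.
So the ratio between them halves every 70/3.9 ≈ 17.95 years.
A 9.5× gap takes log₂(9.5) ≈ 3.25 halvings to close: 3.25 × 17.95 ≈ 58 years.

approximately 58 years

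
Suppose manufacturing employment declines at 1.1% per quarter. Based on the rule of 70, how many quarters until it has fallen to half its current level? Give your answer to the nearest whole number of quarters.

The rule works in reverse for decay: 70/1.1 ≈ 63.64 quarters to halve.

around 64 quarters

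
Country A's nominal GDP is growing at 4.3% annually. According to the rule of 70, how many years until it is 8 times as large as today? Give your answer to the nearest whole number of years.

Doubling time ≈ 70/4.3 = 16.28 years.
8 = 2^3, so 3 doublings → 49 years.

≈ 49 years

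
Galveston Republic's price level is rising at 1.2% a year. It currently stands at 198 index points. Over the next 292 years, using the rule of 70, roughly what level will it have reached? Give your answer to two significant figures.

Doubling time ≈ 70/1.2 = 58.33 years.
292 years is 292/58.33 ≈ 5.01 doublings, a factor of 2^5.01 ≈ 32.22.
198 × 32.22 ≈ 6400 index points.

approximately 6400 index points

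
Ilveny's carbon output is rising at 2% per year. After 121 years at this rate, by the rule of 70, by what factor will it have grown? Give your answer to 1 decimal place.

Doubles every ≈ 35.00 years (70/2).
121 years is 3.46 doublings; 2^3.46 ≈ 11.0×.

11.0 times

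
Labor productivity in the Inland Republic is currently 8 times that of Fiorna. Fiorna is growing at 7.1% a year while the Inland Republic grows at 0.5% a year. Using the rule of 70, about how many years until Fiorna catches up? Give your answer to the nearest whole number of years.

Fiorna gains on the Inland Republic at 7.1% − 0.5% = 6.6 points a year.
At that relative rate the gap halves every 70/6.6 ≈ 10.61 years.
An 8 times gap closes after 3 halvings: 3 × 10.61 ≈ 32 years.

32 years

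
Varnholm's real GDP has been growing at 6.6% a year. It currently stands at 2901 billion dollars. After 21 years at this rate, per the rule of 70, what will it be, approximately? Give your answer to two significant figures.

Doubling time ≈ 70/6.6 = 10.61 years.
21 years is 21/10.61 ≈ 1.98 doublings, a factor of 2^1.98 ≈ 3.94.
2901 × 3.94 ≈ 11000 billion dollars.

approximately 11000 billion dollars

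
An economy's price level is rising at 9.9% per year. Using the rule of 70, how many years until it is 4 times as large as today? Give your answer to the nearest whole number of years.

Doubling time ≈ 70/9.9 = 7.07 years.
Getting to 4× needs 2 doublings: 2 × 7.07 ≈ 14 years.

≈ 14 years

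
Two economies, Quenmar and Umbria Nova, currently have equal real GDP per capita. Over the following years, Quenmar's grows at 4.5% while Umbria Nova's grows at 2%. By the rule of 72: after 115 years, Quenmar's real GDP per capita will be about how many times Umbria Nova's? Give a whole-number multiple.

16 times

Rate gap = 4.5% − 2% = 2.5 points.
The ratio doubles every 72/2.5 ≈ 28.80 years.
115/28.80 ≈ 3.99 doublings → ratio ≈ 2^3.99 ≈ 16.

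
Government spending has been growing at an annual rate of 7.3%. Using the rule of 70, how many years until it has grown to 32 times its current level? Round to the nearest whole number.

Doubling time ≈ 70/7.3 = 9.59 years.
Getting to 32× needs 5 doublings: 5 × 9.59 ≈ 48 years.

around 48 years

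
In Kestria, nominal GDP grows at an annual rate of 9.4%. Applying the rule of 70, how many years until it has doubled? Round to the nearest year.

At 9.4%, doubling takes about 70/9.4 = 7.45 years.

roughly 7 years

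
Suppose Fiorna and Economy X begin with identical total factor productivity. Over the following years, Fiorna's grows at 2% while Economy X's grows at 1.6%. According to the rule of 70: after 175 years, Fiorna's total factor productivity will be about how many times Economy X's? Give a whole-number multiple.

around 2 times

Rate gap = 2% − 1.6% = 0.4 points.
The ratio doubles every 70/0.4 ≈ 175.00 years.
175/175.00 ≈ 1.00 doublings → ratio ≈ 2^1.00 ≈ 2.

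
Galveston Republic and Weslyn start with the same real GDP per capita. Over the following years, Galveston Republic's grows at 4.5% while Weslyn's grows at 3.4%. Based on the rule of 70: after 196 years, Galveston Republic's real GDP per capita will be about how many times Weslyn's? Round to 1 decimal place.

around 8.5 times

Rate gap = 4.5% − 3.4% = 1.1 points.
The ratio doubles every 70/1.1 ≈ 63.64 years.
196/63.64 ≈ 3.08 doublings → ratio ≈ 2^3.08 ≈ 8.5.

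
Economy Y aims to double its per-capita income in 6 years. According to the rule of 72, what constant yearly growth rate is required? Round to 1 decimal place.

72 / 6 ≈ 12.00, so about 12.0% per year.

around 12.0%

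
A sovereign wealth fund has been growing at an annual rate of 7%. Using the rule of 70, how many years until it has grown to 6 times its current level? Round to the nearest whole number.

approximately 26 years

At 7% it doubles every 70/7 ≈ 10.00 years.
6× is log₂ 6 ≈ 2.58 doublings, so ≈ 2.58 × 10.00 = 26 years.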